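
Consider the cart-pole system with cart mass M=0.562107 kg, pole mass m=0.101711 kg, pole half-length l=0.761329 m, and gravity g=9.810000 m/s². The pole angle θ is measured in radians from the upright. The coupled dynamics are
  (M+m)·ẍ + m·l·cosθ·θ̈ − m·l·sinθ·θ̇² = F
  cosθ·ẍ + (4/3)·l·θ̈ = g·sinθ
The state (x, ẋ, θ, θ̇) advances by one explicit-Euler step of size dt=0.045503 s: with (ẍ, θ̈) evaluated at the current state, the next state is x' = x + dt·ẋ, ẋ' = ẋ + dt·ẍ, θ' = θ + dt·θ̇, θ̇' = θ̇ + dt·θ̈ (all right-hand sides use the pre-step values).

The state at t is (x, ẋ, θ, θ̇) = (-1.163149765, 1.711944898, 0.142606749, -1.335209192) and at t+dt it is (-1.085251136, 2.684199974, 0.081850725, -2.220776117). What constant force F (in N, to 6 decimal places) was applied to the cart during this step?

ẍ = (ẋ'−ẋ)/dt = (2.684199974−1.711944898)/0.045503 = 21.366835
θ̈ = (θ̇'−θ̇)/dt = (-2.220776117−-1.335209192)/0.045503 = -19.461726
sinθ=0.142124, cosθ=0.989849
F = (M+m)·ẍ + m·l·cosθ·θ̈ − m·l·sinθ·θ̇² = 14.183689 + -1.491731 − 0.019620 = 12.672338

F = 12.672338 N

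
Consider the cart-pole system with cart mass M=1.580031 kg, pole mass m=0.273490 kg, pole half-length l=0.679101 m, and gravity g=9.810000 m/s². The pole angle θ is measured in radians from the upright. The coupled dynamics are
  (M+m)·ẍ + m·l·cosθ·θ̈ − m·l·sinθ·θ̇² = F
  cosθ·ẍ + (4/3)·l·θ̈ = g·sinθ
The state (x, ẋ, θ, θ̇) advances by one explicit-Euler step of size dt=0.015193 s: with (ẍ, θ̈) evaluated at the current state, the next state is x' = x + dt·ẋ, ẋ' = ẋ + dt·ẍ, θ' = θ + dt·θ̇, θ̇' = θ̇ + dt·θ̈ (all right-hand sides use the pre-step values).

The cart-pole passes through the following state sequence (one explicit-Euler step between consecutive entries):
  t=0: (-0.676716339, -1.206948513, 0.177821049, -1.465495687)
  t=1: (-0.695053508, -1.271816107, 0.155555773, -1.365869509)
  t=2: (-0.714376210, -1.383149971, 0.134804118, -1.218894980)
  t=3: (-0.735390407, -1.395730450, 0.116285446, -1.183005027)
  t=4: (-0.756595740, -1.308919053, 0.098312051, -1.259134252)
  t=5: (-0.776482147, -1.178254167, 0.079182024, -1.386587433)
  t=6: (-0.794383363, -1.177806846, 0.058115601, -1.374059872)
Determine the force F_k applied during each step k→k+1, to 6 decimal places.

step 0→1:
  ẍ = (ẋ'−ẋ)/dt = (-1.271816107−-1.206948513)/0.015193 = -4.269571
  θ̈ = (θ̇'−θ̇)/dt = (-1.365869509−-1.465495687)/0.015193 = 6.557374
  sinθ=0.176885, cosθ=0.984231
  F = (M+m)·ẍ + m·l·cosθ·θ̈ − m·l·sinθ·θ̇² = -7.913740 + 1.198679 − 0.070556 = -6.785617
step 1→2:
  ẍ = (ẋ'−ẋ)/dt = (-1.383149971−-1.271816107)/0.015193 = -7.327971
  θ̈ = (θ̇'−θ̇)/dt = (-1.218894980−-1.365869509)/0.015193 = 9.673832
  sinθ=0.154929, cosθ=0.987926
  F = (M+m)·ẍ + m·l·cosθ·θ̈ − m·l·sinθ·θ̇² = -13.582548 + 1.775001 − 0.053682 = -11.861229
step 2→3:
  ẍ = (ẋ'−ẋ)/dt = (-1.395730450−-1.383149971)/0.015193 = -0.828044
  θ̈ = (θ̇'−θ̇)/dt = (-1.183005027−-1.218894980)/0.015193 = 2.362269
  sinθ=0.134396, cosθ=0.990928
  F = (M+m)·ẍ + m·l·cosθ·θ̈ − m·l·sinθ·θ̇² = -1.534798 + 0.434758 − 0.037085 = -1.137125
step 3→4:
  ẍ = (ẋ'−ẋ)/dt = (-1.308919053−-1.395730450)/0.015193 = 5.713908
  θ̈ = (θ̇'−θ̇)/dt = (-1.259134252−-1.183005027)/0.015193 = -5.010809
  sinθ=0.116024, cosθ=0.993246
  F = (M+m)·ẍ + m·l·cosθ·θ̈ − m·l·sinθ·θ̇² = 10.590848 + -0.924359 − 0.030157 = 9.636331
step 4→5:
  ẍ = (ẋ'−ẋ)/dt = (-1.178254167−-1.308919053)/0.015193 = 8.600335
  θ̈ = (θ̇'−θ̇)/dt = (-1.386587433−-1.259134252)/0.015193 = -8.388941
  sinθ=0.098154, cosθ=0.995171
  F = (M+m)·ẍ + m·l·cosθ·θ̈ − m·l·sinθ·θ̇² = 15.940901 + -1.550532 − 0.028902 = 14.361467
step 5→6:
  ẍ = (ẋ'−ẋ)/dt = (-1.177806846−-1.178254167)/0.015193 = 0.029443
  θ̈ = (θ̇'−θ̇)/dt = (-1.374059872−-1.386587433)/0.015193 = 0.824561
  sinθ=0.079099, cosθ=0.996867
  F = (M+m)·ẍ + m·l·cosθ·θ̈ − m·l·sinθ·θ̇² = 0.054572 + 0.152664 − 0.028245 = 0.178991

F_0 = -6.785617 N
F_1 = -11.861229 N
F_2 = -1.137125 N
F_3 = 9.636331 N
F_4 = 14.361467 N
F_5 = 0.178991 N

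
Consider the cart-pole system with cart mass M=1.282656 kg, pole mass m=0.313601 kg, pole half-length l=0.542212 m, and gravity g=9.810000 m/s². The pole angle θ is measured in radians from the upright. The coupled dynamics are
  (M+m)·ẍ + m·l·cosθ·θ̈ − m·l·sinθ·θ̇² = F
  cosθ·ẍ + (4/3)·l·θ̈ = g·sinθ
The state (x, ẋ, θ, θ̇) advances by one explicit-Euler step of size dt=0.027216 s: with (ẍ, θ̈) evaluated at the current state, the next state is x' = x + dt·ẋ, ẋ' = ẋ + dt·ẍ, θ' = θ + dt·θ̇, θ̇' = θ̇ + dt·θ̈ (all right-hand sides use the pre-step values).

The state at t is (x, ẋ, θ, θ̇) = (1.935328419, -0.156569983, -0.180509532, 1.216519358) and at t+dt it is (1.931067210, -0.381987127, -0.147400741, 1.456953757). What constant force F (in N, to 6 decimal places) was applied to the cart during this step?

ẍ = (ẋ'−ẋ)/dt = (-0.381987127−-0.156569983)/0.027216 = -8.282523
θ̈ = (θ̇'−θ̇)/dt = (1.456953757−1.216519358)/0.027216 = 8.834303
sinθ=-0.179531, cosθ=0.983752
F = (M+m)·ẍ + m·l·cosθ·θ̈ − m·l·sinθ·θ̇² = -13.221035 + 1.477763 − -0.045178 = -11.698095

F = -11.698095 N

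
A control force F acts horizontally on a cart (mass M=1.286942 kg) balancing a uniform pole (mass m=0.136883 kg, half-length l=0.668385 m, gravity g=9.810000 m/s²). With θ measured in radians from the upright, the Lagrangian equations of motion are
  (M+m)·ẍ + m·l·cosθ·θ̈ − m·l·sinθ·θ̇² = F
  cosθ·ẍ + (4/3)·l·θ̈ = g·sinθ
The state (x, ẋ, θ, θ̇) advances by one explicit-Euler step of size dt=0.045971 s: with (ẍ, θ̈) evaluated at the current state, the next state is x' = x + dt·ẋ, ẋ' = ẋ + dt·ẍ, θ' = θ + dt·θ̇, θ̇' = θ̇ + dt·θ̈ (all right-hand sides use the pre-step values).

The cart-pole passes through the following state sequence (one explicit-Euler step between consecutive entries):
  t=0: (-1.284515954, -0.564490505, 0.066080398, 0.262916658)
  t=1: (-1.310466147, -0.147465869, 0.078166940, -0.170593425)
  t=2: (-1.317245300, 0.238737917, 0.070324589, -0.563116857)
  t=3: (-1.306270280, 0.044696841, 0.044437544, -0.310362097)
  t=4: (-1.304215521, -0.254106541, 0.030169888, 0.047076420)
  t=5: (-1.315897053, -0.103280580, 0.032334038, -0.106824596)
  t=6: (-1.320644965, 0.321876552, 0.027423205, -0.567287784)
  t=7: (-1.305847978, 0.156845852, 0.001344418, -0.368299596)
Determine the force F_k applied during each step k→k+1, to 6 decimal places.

F_0 = 12.054891 N
F_1 = 11.182583 N
F_2 = -5.510142 N
F_3 = -8.544338 N
F_4 = 4.365261 N
F_5 = 12.252111 N
F_6 = -4.716305 N

step 0→1:
  ẍ = (ẋ'−ẋ)/dt = (-0.147465869−-0.564490505)/0.045971 = 9.071472
  θ̈ = (θ̇'−θ̇)/dt = (-0.170593425−0.262916658)/0.045971 = -9.430077
  sinθ=0.066032, cosθ=0.997817
  F = (M+m)·ẍ + m·l·cosθ·θ̈ − m·l·sinθ·θ̇² = 12.916189 + -0.860880 − 0.000418 = 12.054891
step 1→2:
  ẍ = (ẋ'−ẋ)/dt = (0.238737917−-0.147465869)/0.045971 = 8.401031
  θ̈ = (θ̇'−θ̇)/dt = (-0.563116857−-0.170593425)/0.045971 = -8.538501
  sinθ=0.078087, cosθ=0.996947
  F = (M+m)·ẍ + m·l·cosθ·θ̈ − m·l·sinθ·θ̇² = 11.961598 + -0.778807 − 0.000208 = 11.182583
step 2→3:
  ẍ = (ẋ'−ẋ)/dt = (0.044696841−0.238737917)/0.045971 = -4.220945
  θ̈ = (θ̇'−θ̇)/dt = (-0.310362097−-0.563116857)/0.045971 = 5.498135
  sinθ=0.070267, cosθ=0.997528
  F = (M+m)·ẍ + m·l·cosθ·θ̈ − m·l·sinθ·θ̇² = -6.009887 + 0.501784 − 0.002039 = -5.510142
step 3→4:
  ẍ = (ẋ'−ẋ)/dt = (-0.254106541−0.044696841)/0.045971 = -6.499823
  θ̈ = (θ̇'−θ̇)/dt = (0.047076420−-0.310362097)/0.045971 = 7.775304
  sinθ=0.044423, cosθ=0.999013
  F = (M+m)·ẍ + m·l·cosθ·θ̈ − m·l·sinθ·θ̇² = -9.254611 + 0.710665 − 0.000391 = -8.544338
step 4→5:
  ẍ = (ẋ'−ẋ)/dt = (-0.103280580−-0.254106541)/0.045971 = 3.280894
  θ̈ = (θ̇'−θ̇)/dt = (-0.106824596−0.047076420)/0.045971 = -3.347785
  sinθ=0.030165, cosθ=0.999545
  F = (M+m)·ẍ + m·l·cosθ·θ̈ − m·l·sinθ·θ̇² = 4.671418 + -0.306151 − 0.000006 = 4.365261
step 5→6:
  ẍ = (ẋ'−ẋ)/dt = (0.321876552−-0.103280580)/0.045971 = 9.248377
  θ̈ = (θ̇'−θ̇)/dt = (-0.567287784−-0.106824596)/0.045971 = -10.016384
  sinθ=0.032328, cosθ=0.999477
  F = (M+m)·ẍ + m·l·cosθ·θ̈ − m·l·sinθ·θ̇² = 13.168070 + -0.915925 − 0.000034 = 12.252111
step 6→7:
  ẍ = (ẋ'−ẋ)/dt = (0.156845852−0.321876552)/0.045971 = -3.589887
  θ̈ = (θ̇'−θ̇)/dt = (-0.368299596−-0.567287784)/0.045971 = 4.328559
  sinθ=0.027420, cosθ=0.999624
  F = (M+m)·ẍ + m·l·cosθ·θ̈ − m·l·sinθ·θ̇² = -5.111371 + 0.395873 − 0.000807 = -4.716305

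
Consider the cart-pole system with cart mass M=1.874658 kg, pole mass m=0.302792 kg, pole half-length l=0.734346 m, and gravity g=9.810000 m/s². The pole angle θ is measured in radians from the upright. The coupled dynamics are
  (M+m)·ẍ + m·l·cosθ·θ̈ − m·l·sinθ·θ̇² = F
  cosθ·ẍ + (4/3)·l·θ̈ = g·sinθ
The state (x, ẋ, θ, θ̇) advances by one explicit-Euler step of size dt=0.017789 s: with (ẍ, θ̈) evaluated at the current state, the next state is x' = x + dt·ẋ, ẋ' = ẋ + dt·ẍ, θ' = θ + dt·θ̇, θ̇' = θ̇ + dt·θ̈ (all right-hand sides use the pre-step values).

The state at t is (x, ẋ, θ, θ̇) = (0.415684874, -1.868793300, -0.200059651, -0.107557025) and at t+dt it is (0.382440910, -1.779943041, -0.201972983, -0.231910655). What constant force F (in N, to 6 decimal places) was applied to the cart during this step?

F = 9.352805 N

ẍ = (ẋ'−ẋ)/dt = (-1.779943041−-1.868793300)/0.017789 = 4.994674
θ̈ = (θ̇'−θ̇)/dt = (-0.231910655−-0.107557025)/0.017789 = -6.990479
sinθ=-0.198728, cosθ=0.980055
F = (M+m)·ẍ + m·l·cosθ·θ̈ − m·l·sinθ·θ̇² = 10.875653 + -1.523359 − -0.000511 = 9.352805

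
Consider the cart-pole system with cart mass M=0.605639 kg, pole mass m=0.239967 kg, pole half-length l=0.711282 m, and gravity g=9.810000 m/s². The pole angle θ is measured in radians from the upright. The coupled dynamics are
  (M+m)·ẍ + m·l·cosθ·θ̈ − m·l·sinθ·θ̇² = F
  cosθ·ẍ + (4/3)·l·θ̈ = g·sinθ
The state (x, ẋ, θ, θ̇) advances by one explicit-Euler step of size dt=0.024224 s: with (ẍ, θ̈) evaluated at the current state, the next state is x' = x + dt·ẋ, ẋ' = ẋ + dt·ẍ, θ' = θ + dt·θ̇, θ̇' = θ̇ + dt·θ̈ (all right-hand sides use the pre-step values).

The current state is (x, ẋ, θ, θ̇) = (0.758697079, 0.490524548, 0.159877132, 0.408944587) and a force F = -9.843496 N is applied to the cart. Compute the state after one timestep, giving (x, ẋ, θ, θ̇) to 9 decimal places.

sinθ=0.159196907, cosθ=0.987246851
temp = (F + m·l·θ̇²·sinθ)/(M+m) = (-9.843496 + 0.004544194)/0.845606 = -11.635385517
θ̈ = (g·sinθ − cosθ·temp)/(l·(4/3 − m·cos²θ/(M+m))) = 17.360257595
ẍ = temp − m·l·θ̈·cosθ/(M+m) = -15.094836703
Euler: x'=0.758697079+0.024224·0.490524548=0.770579546, ẋ'=0.490524548+0.024224·-15.094836703=0.124867224
       θ'=0.159877132+0.024224·0.408944587=0.169783406, θ̇'=0.408944587+0.024224·17.360257595=0.829479467

(0.770579546, 0.124867224, 0.169783406, 0.829479467)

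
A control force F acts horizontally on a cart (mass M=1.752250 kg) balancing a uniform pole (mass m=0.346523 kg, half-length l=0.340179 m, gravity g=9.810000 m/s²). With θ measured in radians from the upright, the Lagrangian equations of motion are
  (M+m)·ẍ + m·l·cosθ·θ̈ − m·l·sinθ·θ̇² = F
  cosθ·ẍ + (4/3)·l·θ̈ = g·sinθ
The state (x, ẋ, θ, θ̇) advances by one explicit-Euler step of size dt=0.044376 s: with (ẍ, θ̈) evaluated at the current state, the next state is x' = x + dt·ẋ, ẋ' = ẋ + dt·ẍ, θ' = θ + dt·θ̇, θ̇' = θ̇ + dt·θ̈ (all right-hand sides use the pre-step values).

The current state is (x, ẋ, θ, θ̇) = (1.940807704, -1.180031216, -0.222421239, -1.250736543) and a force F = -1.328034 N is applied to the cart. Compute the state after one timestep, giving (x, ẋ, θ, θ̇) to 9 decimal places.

(1.888442639, -1.199688138, -0.277923924, -1.420185363)

sinθ=-0.220591862, cosθ=0.975366203
temp = (F + m·l·θ̇²·sinθ)/(M+m) = (-1.328034 + -0.040678107)/2.098773 = -0.652148711
θ̈ = (g·sinθ − cosθ·temp)/(l·(4/3 − m·cos²θ/(M+m))) = -3.818478901
ẍ = temp − m·l·θ̈·cosθ/(M+m) = -0.442962913
Euler: x'=1.940807704+0.044376·-1.180031216=1.888442639, ẋ'=-1.180031216+0.044376·-0.442962913=-1.199688138
       θ'=-0.222421239+0.044376·-1.250736543=-0.277923924, θ̇'=-1.250736543+0.044376·-3.818478901=-1.420185363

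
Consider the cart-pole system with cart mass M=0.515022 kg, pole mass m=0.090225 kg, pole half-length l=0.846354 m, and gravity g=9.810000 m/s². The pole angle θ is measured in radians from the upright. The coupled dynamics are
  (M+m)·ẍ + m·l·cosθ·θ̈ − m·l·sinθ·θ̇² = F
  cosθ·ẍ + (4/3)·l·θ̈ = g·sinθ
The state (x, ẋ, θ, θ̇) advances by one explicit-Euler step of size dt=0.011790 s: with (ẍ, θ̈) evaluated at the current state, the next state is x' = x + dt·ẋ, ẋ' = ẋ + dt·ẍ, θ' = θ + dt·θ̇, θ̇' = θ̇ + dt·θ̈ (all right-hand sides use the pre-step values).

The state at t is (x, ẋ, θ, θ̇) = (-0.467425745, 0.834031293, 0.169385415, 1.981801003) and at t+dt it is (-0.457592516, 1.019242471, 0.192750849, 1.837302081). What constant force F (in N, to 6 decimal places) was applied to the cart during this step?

ẍ = (ẋ'−ẋ)/dt = (1.019242471−0.834031293)/0.011790 = 15.709175
θ̈ = (θ̇'−θ̇)/dt = (1.837302081−1.981801003)/0.011790 = -12.256058
sinθ=0.168577, cosθ=0.985689
F = (M+m)·ẍ + m·l·cosθ·θ̈ − m·l·sinθ·θ̇² = 9.507931 + -0.922507 − 0.050559 = 8.534866

F = 8.534866 N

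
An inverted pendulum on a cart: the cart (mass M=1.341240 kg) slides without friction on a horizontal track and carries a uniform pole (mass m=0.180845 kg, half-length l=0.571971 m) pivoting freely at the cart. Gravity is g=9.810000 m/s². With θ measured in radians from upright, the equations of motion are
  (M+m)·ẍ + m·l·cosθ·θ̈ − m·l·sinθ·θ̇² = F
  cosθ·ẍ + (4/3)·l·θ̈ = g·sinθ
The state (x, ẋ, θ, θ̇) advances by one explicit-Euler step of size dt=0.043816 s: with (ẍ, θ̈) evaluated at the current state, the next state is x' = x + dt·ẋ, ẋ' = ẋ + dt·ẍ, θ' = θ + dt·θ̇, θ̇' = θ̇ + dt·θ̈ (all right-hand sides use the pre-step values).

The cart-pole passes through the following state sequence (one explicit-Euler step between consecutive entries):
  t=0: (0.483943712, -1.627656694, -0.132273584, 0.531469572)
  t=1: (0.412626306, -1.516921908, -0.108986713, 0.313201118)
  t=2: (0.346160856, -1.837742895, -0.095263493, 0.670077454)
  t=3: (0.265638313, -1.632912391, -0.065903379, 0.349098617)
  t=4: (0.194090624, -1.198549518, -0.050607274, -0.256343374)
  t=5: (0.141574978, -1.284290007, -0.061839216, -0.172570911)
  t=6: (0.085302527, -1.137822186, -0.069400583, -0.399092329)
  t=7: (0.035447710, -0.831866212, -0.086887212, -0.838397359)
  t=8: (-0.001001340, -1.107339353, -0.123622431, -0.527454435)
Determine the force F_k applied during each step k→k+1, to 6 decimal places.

F_0 = 3.339797 N
F_1 = -10.306118 N
F_2 = 6.365531 N
F_3 = 13.663588 N
F_4 = -2.780607 N
F_5 = 4.554470 N
F_6 = 9.594887 N
F_7 = -8.831821 N

step 0→1:
  ẍ = (ẋ'−ẋ)/dt = (-1.516921908−-1.627656694)/0.043816 = 2.527268
  θ̈ = (θ̇'−θ̇)/dt = (0.313201118−0.531469572)/0.043816 = -4.981478
  sinθ=-0.131888, cosθ=0.991265
  F = (M+m)·ẍ + m·l·cosθ·θ̈ − m·l·sinθ·θ̇² = 3.846717 + -0.510773 − -0.003853 = 3.339797
step 1→2:
  ẍ = (ẋ'−ẋ)/dt = (-1.837742895−-1.516921908)/0.043816 = -7.322005
  θ̈ = (θ̇'−θ̇)/dt = (0.670077454−0.313201118)/0.043816 = 8.144886
  sinθ=-0.108771, cosθ=0.994067
  F = (M+m)·ẍ + m·l·cosθ·θ̈ − m·l·sinθ·θ̇² = -11.144715 + 0.837493 − -0.001104 = -10.306118
step 2→3:
  ẍ = (ẋ'−ẋ)/dt = (-1.632912391−-1.837742895)/0.043816 = 4.674788
  θ̈ = (θ̇'−θ̇)/dt = (0.349098617−0.670077454)/0.043816 = -7.325608
  sinθ=-0.095119, cosθ=0.995466
  F = (M+m)·ẍ + m·l·cosθ·θ̈ − m·l·sinθ·θ̇² = 7.115424 + -0.754311 − -0.004418 = 6.365531
step 3→4:
  ẍ = (ẋ'−ẋ)/dt = (-1.198549518−-1.632912391)/0.043816 = 9.913339
  θ̈ = (θ̇'−θ̇)/dt = (-0.256343374−0.349098617)/0.043816 = -13.817829
  sinθ=-0.065856, cosθ=0.997829
  F = (M+m)·ẍ + m·l·cosθ·θ̈ − m·l·sinθ·θ̇² = 15.088945 + -1.426187 − -0.000830 = 13.663588
step 4→5:
  ẍ = (ẋ'−ẋ)/dt = (-1.284290007−-1.198549518)/0.043816 = -1.956831
  θ̈ = (θ̇'−θ̇)/dt = (-0.172570911−-0.256343374)/0.043816 = 1.911915
  sinθ=-0.050586, cosθ=0.998720
  F = (M+m)·ẍ + m·l·cosθ·θ̈ − m·l·sinθ·θ̇² = -2.978462 + 0.197512 − -0.000344 = -2.780607
step 5→6:
  ẍ = (ẋ'−ẋ)/dt = (-1.137822186−-1.284290007)/0.043816 = 3.342793
  θ̈ = (θ̇'−θ̇)/dt = (-0.399092329−-0.172570911)/0.043816 = -5.169833
  sinθ=-0.061800, cosθ=0.998089
  F = (M+m)·ẍ + m·l·cosθ·θ̈ − m·l·sinθ·θ̇² = 5.088015 + -0.533736 − -0.000190 = 4.554470
step 6→7:
  ẍ = (ẋ'−ẋ)/dt = (-0.831866212−-1.137822186)/0.043816 = 6.982745
  θ̈ = (θ̇'−θ̇)/dt = (-0.838397359−-0.399092329)/0.043816 = -10.026133
  sinθ=-0.069345, cosθ=0.997593
  F = (M+m)·ẍ + m·l·cosθ·θ̈ − m·l·sinθ·θ̇² = 10.628332 + -1.034588 − -0.001142 = 9.594887
step 7→8:
  ẍ = (ẋ'−ẋ)/dt = (-1.107339353−-0.831866212)/0.043816 = -6.287044
  θ̈ = (θ̇'−θ̇)/dt = (-0.527454435−-0.838397359)/0.043816 = 7.096561
  sinθ=-0.086778, cosθ=0.996228
  F = (M+m)·ẍ + m·l·cosθ·θ̈ − m·l·sinθ·θ̇² = -9.569416 + 0.731286 − -0.006309 = -8.831821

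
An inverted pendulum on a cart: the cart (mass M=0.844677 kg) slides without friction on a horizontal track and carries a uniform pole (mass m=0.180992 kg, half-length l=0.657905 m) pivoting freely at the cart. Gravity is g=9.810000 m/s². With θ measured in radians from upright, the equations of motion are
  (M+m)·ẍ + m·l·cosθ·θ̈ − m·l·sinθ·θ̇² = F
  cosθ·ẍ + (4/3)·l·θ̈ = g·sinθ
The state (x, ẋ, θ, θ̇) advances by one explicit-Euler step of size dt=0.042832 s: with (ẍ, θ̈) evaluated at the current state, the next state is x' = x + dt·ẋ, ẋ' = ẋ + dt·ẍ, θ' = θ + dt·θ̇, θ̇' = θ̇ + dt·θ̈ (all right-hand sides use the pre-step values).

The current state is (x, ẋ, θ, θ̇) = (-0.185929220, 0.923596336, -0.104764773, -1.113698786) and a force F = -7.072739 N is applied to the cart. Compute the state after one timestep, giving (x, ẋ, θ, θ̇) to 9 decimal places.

(-0.146369742, 0.589665360, -0.152466719, -0.785201153)

sinθ=-0.104573234, cosθ=0.994517189
temp = (F + m·l·θ̇²·sinθ)/(M+m) = (-7.072739 + -0.015444669)/1.025669 = -6.910790585
θ̈ = (g·sinθ − cosθ·temp)/(l·(4/3 − m·cos²θ/(M+m))) = 7.669444173
ẍ = temp − m·l·θ̈·cosθ/(M+m) = -7.796296611
Euler: x'=-0.185929220+0.042832·0.923596336=-0.146369742, ẋ'=0.923596336+0.042832·-7.796296611=0.589665360
       θ'=-0.104764773+0.042832·-1.113698786=-0.152466719, θ̇'=-1.113698786+0.042832·7.669444173=-0.785201153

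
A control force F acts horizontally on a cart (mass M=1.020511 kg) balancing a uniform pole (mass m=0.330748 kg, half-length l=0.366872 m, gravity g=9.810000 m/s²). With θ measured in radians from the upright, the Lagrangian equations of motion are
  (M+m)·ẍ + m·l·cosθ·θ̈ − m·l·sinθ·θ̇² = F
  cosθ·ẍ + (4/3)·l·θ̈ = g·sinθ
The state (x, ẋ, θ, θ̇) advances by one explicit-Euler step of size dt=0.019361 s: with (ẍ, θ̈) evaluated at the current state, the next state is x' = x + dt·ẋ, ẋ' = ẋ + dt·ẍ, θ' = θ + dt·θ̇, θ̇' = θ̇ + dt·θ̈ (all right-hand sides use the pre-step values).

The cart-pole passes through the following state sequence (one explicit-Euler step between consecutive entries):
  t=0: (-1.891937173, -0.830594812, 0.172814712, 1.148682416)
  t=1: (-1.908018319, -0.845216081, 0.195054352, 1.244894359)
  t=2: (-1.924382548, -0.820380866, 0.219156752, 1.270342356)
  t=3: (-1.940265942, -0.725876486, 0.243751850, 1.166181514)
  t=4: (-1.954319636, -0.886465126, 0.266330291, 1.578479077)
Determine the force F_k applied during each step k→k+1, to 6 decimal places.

F_0 = -0.453979 N
F_1 = 1.853339 N
F_2 = 5.915958 N
F_3 = -8.740135 N

step 0→1:
  ẍ = (ẋ'−ẋ)/dt = (-0.845216081−-0.830594812)/0.019361 = -0.755192
  θ̈ = (θ̇'−θ̇)/dt = (1.244894359−1.148682416)/0.019361 = 4.969368
  sinθ=0.171956, cosθ=0.985105
  F = (M+m)·ẍ + m·l·cosθ·θ̈ − m·l·sinθ·θ̇² = -1.020460 + 0.594012 − 0.027531 = -0.453979
step 1→2:
  ẍ = (ẋ'−ẋ)/dt = (-0.820380866−-0.845216081)/0.019361 = 1.282744
  θ̈ = (θ̇'−θ̇)/dt = (1.270342356−1.244894359)/0.019361 = 1.314395
  sinθ=0.193820, cosθ=0.981037
  F = (M+m)·ẍ + m·l·cosθ·θ̈ − m·l·sinθ·θ̇² = 1.733320 + 0.156467 − 0.036448 = 1.853339
step 2→3:
  ẍ = (ẋ'−ẋ)/dt = (-0.725876486−-0.820380866)/0.019361 = 4.881172
  θ̈ = (θ̇'−θ̇)/dt = (1.166181514−1.270342356)/0.019361 = -5.379931
  sinθ=0.217407, cosθ=0.976081
  F = (M+m)·ẍ + m·l·cosθ·θ̈ − m·l·sinθ·θ̇² = 6.595728 + -0.637198 − 0.042572 = 5.915958
step 3→4:
  ẍ = (ẋ'−ẋ)/dt = (-0.886465126−-0.725876486)/0.019361 = -8.294439
  θ̈ = (θ̇'−θ̇)/dt = (1.578479077−1.166181514)/0.019361 = 21.295262
  sinθ=0.241345, cosθ=0.970439
  F = (M+m)·ẍ + m·l·cosθ·θ̈ − m·l·sinθ·θ̇² = -11.207936 + 2.507628 − 0.039827 = -8.740135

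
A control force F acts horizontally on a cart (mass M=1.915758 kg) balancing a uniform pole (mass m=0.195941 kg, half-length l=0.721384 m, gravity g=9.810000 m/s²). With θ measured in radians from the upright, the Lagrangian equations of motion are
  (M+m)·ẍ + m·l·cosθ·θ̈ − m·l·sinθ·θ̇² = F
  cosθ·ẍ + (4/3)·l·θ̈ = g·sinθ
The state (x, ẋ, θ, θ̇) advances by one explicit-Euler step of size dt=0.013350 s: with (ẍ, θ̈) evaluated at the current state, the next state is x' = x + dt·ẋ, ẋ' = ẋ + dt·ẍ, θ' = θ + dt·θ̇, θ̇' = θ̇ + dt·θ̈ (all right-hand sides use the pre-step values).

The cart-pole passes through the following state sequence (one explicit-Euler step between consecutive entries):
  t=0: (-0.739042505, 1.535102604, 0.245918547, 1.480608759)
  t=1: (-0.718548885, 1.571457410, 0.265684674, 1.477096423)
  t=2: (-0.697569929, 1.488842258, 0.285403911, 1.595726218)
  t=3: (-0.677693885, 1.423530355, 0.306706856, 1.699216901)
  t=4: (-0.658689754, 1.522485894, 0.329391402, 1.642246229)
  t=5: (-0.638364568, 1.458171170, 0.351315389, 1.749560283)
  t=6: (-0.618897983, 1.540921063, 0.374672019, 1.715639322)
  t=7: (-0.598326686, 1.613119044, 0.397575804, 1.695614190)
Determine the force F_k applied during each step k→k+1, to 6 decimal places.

step 0→1:
  ẍ = (ẋ'−ẋ)/dt = (1.571457410−1.535102604)/0.013350 = 2.723206
  θ̈ = (θ̇'−θ̇)/dt = (1.477096423−1.480608759)/0.013350 = -0.263096
  sinθ=0.243447, cosθ=0.969914
  F = (M+m)·ẍ + m·l·cosθ·θ̈ − m·l·sinθ·θ̇² = 5.750592 + -0.036069 − 0.075436 = 5.639087
step 1→2:
  ẍ = (ẋ'−ẋ)/dt = (1.488842258−1.571457410)/0.013350 = -6.188401
  θ̈ = (θ̇'−θ̇)/dt = (1.595726218−1.477096423)/0.013350 = 8.886127
  sinθ=0.262570, cosθ=0.964913
  F = (M+m)·ẍ + m·l·cosθ·θ̈ − m·l·sinθ·θ̇² = -13.068040 + 1.211972 − 0.080976 = -11.937044
step 2→3:
  ẍ = (ẋ'−ẋ)/dt = (1.423530355−1.488842258)/0.013350 = -4.892277
  θ̈ = (θ̇'−θ̇)/dt = (1.699216901−1.595726218)/0.013350 = 7.752111
  sinθ=0.281545, cosθ=0.959548
  F = (M+m)·ẍ + m·l·cosθ·θ̈ − m·l·sinθ·θ̇² = -10.331017 + 1.051426 − 0.101334 = -9.380926
step 3→4:
  ẍ = (ẋ'−ẋ)/dt = (1.522485894−1.423530355)/0.013350 = 7.412400
  θ̈ = (θ̇'−θ̇)/dt = (1.642246229−1.699216901)/0.013350 = -4.267466
  sinθ=0.301921, cosθ=0.953333
  F = (M+m)·ẍ + m·l·cosθ·θ̈ − m·l·sinθ·θ̇² = 15.652758 + -0.575051 − 0.123220 = 14.954486
step 4→5:
  ẍ = (ẋ'−ẋ)/dt = (1.458171170−1.522485894)/0.013350 = -4.817582
  θ̈ = (θ̇'−θ̇)/dt = (1.749560283−1.642246229)/0.013350 = 8.038506
  sinθ=0.323467, cosθ=0.946239
  F = (M+m)·ẍ + m·l·cosθ·θ̈ − m·l·sinθ·θ̇² = -10.173284 + 1.075148 − 0.123310 = -9.221446
step 5→6:
  ẍ = (ẋ'−ẋ)/dt = (1.540921063−1.458171170)/0.013350 = 6.198494
  θ̈ = (θ̇'−θ̇)/dt = (1.715639322−1.749560283)/0.013350 = -2.540896
  sinθ=0.344133, cosθ=0.938921
  F = (M+m)·ẍ + m·l·cosθ·θ̈ − m·l·sinθ·θ̇² = 13.089353 + -0.337216 − 0.148894 = 12.603244
step 6→7:
  ẍ = (ẋ'−ẋ)/dt = (1.613119044−1.540921063)/0.013350 = 5.408088
  θ̈ = (θ̇'−θ̇)/dt = (1.695614190−1.715639322)/0.013350 = -1.500010
  sinθ=0.365967, cosθ=0.930628
  F = (M+m)·ẍ + m·l·cosθ·θ̈ − m·l·sinθ·θ̇² = 11.420255 + -0.197316 − 0.152260 = 11.070679

F_0 = 5.639087 N
F_1 = -11.937044 N
F_2 = -9.380926 N
F_3 = 14.954486 N
F_4 = -9.221446 N
F_5 = 12.603244 N
F_6 = 11.070679 N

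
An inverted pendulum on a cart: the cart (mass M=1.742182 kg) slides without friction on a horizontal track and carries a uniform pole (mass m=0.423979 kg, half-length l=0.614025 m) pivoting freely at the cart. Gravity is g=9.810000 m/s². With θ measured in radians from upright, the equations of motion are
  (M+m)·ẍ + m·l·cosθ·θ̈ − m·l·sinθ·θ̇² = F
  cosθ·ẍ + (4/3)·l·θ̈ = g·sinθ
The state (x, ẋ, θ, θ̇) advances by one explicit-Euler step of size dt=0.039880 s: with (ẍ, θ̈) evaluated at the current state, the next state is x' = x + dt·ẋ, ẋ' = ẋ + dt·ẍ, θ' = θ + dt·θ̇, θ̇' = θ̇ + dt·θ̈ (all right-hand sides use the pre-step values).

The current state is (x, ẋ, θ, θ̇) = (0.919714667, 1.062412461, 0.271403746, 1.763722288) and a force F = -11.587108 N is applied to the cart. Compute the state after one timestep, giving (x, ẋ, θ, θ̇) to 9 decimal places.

sinθ=0.268084063, cosθ=0.963395524
temp = (F + m·l·θ̇²·sinθ)/(M+m) = (-11.587108 + 0.217100990)/2.166161 = -5.248920561
θ̈ = (g·sinθ − cosθ·temp)/(l·(4/3 − m·cos²θ/(M+m))) = 10.869877046
ẍ = temp − m·l·θ̈·cosθ/(M+m) = -6.507466067
Euler: x'=0.919714667+0.039880·1.062412461=0.962083676, ẋ'=1.062412461+0.039880·-6.507466067=0.802894714
       θ'=0.271403746+0.039880·1.763722288=0.341740991, θ̇'=1.763722288+0.039880·10.869877046=2.197212985

(0.962083676, 0.802894714, 0.341740991, 2.197212985)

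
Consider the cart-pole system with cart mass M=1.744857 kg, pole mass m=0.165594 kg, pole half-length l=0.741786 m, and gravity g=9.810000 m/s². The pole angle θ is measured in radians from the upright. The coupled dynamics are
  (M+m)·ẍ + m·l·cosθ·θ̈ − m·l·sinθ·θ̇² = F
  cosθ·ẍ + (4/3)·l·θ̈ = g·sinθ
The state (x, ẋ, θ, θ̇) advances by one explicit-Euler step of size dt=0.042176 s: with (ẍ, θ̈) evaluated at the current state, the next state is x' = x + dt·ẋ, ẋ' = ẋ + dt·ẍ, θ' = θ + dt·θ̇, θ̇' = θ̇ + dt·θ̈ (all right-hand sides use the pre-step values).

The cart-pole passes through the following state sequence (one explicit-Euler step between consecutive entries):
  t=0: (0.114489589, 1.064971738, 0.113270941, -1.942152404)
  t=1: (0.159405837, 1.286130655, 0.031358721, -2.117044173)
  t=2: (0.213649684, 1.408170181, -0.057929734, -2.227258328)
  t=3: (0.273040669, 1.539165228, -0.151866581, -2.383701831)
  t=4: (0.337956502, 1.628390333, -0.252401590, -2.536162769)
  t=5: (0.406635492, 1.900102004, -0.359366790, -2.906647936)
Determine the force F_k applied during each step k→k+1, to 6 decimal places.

F_0 = 9.459392 N
F_1 = 5.189942 N
F_2 = 5.514108 N
F_3 = 3.708305 N
F_4 = 11.460234 N

step 0→1:
  ẍ = (ẋ'−ẋ)/dt = (1.286130655−1.064971738)/0.042176 = 5.243715
  θ̈ = (θ̇'−θ̇)/dt = (-2.117044173−-1.942152404)/0.042176 = -4.146713
  sinθ=0.113029, cosθ=0.993592
  F = (M+m)·ẍ + m·l·cosθ·θ̈ − m·l·sinθ·θ̇² = 10.017860 + -0.506099 − 0.052370 = 9.459392
step 1→2:
  ẍ = (ẋ'−ẋ)/dt = (1.408170181−1.286130655)/0.042176 = 2.893578
  θ̈ = (θ̇'−θ̇)/dt = (-2.227258328−-2.117044173)/0.042176 = -2.613196
  sinθ=0.031354, cosθ=0.999508
  F = (M+m)·ẍ + m·l·cosθ·θ̈ − m·l·sinθ·θ̇² = 5.528038 + -0.320835 − 0.017261 = 5.189942
step 2→3:
  ẍ = (ẋ'−ẋ)/dt = (1.539165228−1.408170181)/0.042176 = 3.105914
  θ̈ = (θ̇'−θ̇)/dt = (-2.383701831−-2.227258328)/0.042176 = -3.709302
  sinθ=-0.057897, cosθ=0.998323
  F = (M+m)·ẍ + m·l·cosθ·θ̈ − m·l·sinθ·θ̇² = 5.933697 + -0.454869 − -0.035280 = 5.514108
step 3→4:
  ẍ = (ẋ'−ẋ)/dt = (1.628390333−1.539165228)/0.042176 = 2.115542
  θ̈ = (θ̇'−θ̇)/dt = (-2.536162769−-2.383701831)/0.042176 = -3.614874
  sinθ=-0.151283, cosθ=0.988490
  F = (M+m)·ẍ + m·l·cosθ·θ̈ − m·l·sinθ·θ̇² = 4.041640 + -0.438924 − -0.105589 = 3.708305
step 4→5:
  ẍ = (ẋ'−ẋ)/dt = (1.900102004−1.628390333)/0.042176 = 6.442329
  θ̈ = (θ̇'−θ̇)/dt = (-2.906647936−-2.536162769)/0.042176 = -8.784265
  sinθ=-0.249730, cosθ=0.968315
  F = (M+m)·ẍ + m·l·cosθ·θ̈ − m·l·sinθ·θ̇² = 12.307754 + -1.044830 − -0.197310 = 11.460234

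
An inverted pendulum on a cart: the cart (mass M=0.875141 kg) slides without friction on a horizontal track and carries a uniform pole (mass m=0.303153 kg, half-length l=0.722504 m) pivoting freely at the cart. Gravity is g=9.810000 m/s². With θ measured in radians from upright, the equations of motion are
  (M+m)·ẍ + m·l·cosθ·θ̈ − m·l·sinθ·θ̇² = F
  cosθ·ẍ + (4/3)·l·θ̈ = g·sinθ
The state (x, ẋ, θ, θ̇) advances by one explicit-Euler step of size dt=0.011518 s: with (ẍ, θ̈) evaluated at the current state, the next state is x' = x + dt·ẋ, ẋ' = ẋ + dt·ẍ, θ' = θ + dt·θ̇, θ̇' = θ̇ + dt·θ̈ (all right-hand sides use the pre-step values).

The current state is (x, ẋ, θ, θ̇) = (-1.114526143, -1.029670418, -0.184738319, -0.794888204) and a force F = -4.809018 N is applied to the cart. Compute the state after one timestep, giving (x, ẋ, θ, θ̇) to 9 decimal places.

(-1.126385887, -1.082919203, -0.193893841, -0.762098721)

sinθ=-0.183689311, cosθ=0.982984352
temp = (F + m·l·θ̇²·sinθ)/(M+m) = (-4.809018 + -0.025421321)/1.178294 = -4.102914316
θ̈ = (g·sinθ − cosθ·temp)/(l·(4/3 − m·cos²θ/(M+m))) = 2.846803563
ẍ = temp − m·l·θ̈·cosθ/(M+m) = -4.623093016
Euler: x'=-1.114526143+0.011518·-1.029670418=-1.126385887, ẋ'=-1.029670418+0.011518·-4.623093016=-1.082919203
       θ'=-0.184738319+0.011518·-0.794888204=-0.193893841, θ̇'=-0.794888204+0.011518·2.846803563=-0.762098721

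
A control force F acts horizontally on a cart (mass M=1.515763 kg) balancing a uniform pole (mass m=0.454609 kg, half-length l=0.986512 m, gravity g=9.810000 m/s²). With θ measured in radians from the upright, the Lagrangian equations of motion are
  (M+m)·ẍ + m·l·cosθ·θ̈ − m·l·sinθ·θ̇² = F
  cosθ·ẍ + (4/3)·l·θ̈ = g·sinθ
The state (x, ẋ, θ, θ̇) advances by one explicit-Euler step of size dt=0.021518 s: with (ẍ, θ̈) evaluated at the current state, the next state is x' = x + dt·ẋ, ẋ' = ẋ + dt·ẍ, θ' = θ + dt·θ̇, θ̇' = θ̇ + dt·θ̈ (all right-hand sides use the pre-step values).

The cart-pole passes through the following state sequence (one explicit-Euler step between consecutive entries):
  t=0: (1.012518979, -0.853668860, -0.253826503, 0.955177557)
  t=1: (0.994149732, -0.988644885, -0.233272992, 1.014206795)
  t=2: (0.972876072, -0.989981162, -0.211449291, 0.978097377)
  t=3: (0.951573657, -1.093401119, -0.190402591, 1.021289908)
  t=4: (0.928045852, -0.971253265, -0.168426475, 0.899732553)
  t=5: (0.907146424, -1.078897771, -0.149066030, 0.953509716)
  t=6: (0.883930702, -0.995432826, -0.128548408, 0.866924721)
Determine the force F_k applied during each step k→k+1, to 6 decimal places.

F_0 = -11.065946 N
F_1 = -0.747930 N
F_2 = -8.499801 N
F_3 = 8.785722 N
F_4 = -8.691031 N
F_5 = 5.918732 N

step 0→1:
  ẍ = (ẋ'−ẋ)/dt = (-0.988644885−-0.853668860)/0.021518 = -6.272703
  θ̈ = (θ̇'−θ̇)/dt = (1.014206795−0.955177557)/0.021518 = 2.743249
  sinθ=-0.251110, cosθ=0.967959
  F = (M+m)·ẍ + m·l·cosθ·θ̈ − m·l·sinθ·θ̇² = -12.359559 + 1.190865 − -0.102748 = -11.065946
step 1→2:
  ẍ = (ẋ'−ẋ)/dt = (-0.989981162−-0.988644885)/0.021518 = -0.062100
  θ̈ = (θ̇'−θ̇)/dt = (0.978097377−1.014206795)/0.021518 = -1.678103
  sinθ=-0.231163, cosθ=0.972915
  F = (M+m)·ẍ + m·l·cosθ·θ̈ − m·l·sinθ·θ̇² = -0.122361 + -0.732207 − -0.106638 = -0.747930
step 2→3:
  ẍ = (ẋ'−ẋ)/dt = (-1.093401119−-0.989981162)/0.021518 = -4.806207
  θ̈ = (θ̇'−θ̇)/dt = (1.021289908−0.978097377)/0.021518 = 2.007274
  sinθ=-0.209877, cosθ=0.977728
  F = (M+m)·ẍ + m·l·cosθ·θ̈ − m·l·sinθ·θ̇² = -9.470015 + 0.880167 − -0.090047 = -8.499801
step 3→4:
  ẍ = (ẋ'−ẋ)/dt = (-0.971253265−-1.093401119)/0.021518 = 5.676543
  θ̈ = (θ̇'−θ̇)/dt = (0.899732553−1.021289908)/0.021518 = -5.649101
  sinθ=-0.189254, cosθ=0.981928
  F = (M+m)·ẍ + m·l·cosθ·θ̈ − m·l·sinθ·θ̇² = 11.184902 + -2.487708 − -0.088529 = 8.785722
step 4→5:
  ẍ = (ẋ'−ẋ)/dt = (-1.078897771−-0.971253265)/0.021518 = -5.002533
  θ̈ = (θ̇'−θ̇)/dt = (0.953509716−0.899732553)/0.021518 = 2.499171
  sinθ=-0.167631, cosθ=0.985850
  F = (M+m)·ẍ + m·l·cosθ·θ̈ − m·l·sinθ·θ̇² = -9.856851 + 1.104961 − -0.060859 = -8.691031
step 5→6:
  ẍ = (ẋ'−ẋ)/dt = (-0.995432826−-1.078897771)/0.021518 = 3.878843
  θ̈ = (θ̇'−θ̇)/dt = (0.866924721−0.953509716)/0.021518 = -4.023840
  sinθ=-0.148515, cosθ=0.988910
  F = (M+m)·ẍ + m·l·cosθ·θ̈ − m·l·sinθ·θ̇² = 7.642764 + -1.784588 − -0.060556 = 5.918732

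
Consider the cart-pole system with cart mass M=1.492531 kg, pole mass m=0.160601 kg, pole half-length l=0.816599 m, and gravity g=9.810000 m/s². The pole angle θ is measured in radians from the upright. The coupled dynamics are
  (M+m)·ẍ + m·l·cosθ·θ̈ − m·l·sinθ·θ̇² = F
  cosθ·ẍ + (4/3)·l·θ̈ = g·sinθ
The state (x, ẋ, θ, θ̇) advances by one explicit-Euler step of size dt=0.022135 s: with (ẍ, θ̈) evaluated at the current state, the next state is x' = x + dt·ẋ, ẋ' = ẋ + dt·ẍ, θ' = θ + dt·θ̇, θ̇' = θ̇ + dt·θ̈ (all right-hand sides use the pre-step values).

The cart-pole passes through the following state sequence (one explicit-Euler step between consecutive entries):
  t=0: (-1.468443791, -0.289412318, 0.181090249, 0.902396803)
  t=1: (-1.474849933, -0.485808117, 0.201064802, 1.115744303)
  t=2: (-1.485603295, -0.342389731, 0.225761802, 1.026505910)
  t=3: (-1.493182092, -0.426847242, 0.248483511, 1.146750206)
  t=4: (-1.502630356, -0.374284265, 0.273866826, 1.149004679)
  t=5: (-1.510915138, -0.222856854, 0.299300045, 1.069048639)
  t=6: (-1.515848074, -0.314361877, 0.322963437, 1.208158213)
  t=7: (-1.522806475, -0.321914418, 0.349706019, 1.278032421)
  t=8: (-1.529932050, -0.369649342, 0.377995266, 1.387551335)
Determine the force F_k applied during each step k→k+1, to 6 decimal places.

step 0→1:
  ẍ = (ẋ'−ẋ)/dt = (-0.485808117−-0.289412318)/0.022135 = -8.872636
  θ̈ = (θ̇'−θ̇)/dt = (1.115744303−0.902396803)/0.022135 = 9.638468
  sinθ=0.180102, cosθ=0.983648
  F = (M+m)·ẍ + m·l·cosθ·θ̈ − m·l·sinθ·θ̇² = -14.667639 + 1.243383 − 0.019234 = -13.443490
step 1→2:
  ẍ = (ẋ'−ẋ)/dt = (-0.342389731−-0.485808117)/0.022135 = 6.479258
  θ̈ = (θ̇'−θ̇)/dt = (1.026505910−1.115744303)/0.022135 = -4.031552
  sinθ=0.199713, cosθ=0.979854
  F = (M+m)·ẍ + m·l·cosθ·θ̈ − m·l·sinθ·θ̇² = 10.711070 + -0.518073 − 0.032606 = 10.160391
step 2→3:
  ẍ = (ẋ'−ẋ)/dt = (-0.426847242−-0.342389731)/0.022135 = -3.815564
  θ̈ = (θ̇'−θ̇)/dt = (1.146750206−1.026505910)/0.022135 = 5.432315
  sinθ=0.223849, cosθ=0.974624
  F = (M+m)·ẍ + m·l·cosθ·θ̈ − m·l·sinθ·θ̇² = -6.307631 + 0.694351 − 0.030934 = -5.644214
step 3→4:
  ẍ = (ẋ'−ẋ)/dt = (-0.374284265−-0.426847242)/0.022135 = 2.374654
  θ̈ = (θ̇'−θ̇)/dt = (1.149004679−1.146750206)/0.022135 = 0.101851
  sinθ=0.245934, cosθ=0.969286
  F = (M+m)·ẍ + m·l·cosθ·θ̈ − m·l·sinθ·θ̇² = 3.925617 + 0.012947 − 0.042414 = 3.896150
step 4→5:
  ẍ = (ẋ'−ẋ)/dt = (-0.222856854−-0.374284265)/0.022135 = 6.841085
  θ̈ = (θ̇'−θ̇)/dt = (1.069048639−1.149004679)/0.022135 = -3.612200
  sinθ=0.270456, cosθ=0.962732
  F = (M+m)·ẍ + m·l·cosθ·θ̈ − m·l·sinθ·θ̇² = 11.309216 + -0.456073 − 0.046827 = 10.806316
step 5→6:
  ẍ = (ẋ'−ẋ)/dt = (-0.314361877−-0.222856854)/0.022135 = -4.133952
  θ̈ = (θ̇'−θ̇)/dt = (1.208158213−1.069048639)/0.022135 = 6.284598
  sinθ=0.294851, cosθ=0.955543
  F = (M+m)·ẍ + m·l·cosθ·θ̈ − m·l·sinθ·θ̇² = -6.833968 + 0.787562 − 0.044193 = -6.090599
step 6→7:
  ẍ = (ẋ'−ẋ)/dt = (-0.321914418−-0.314361877)/0.022135 = -0.341204
  θ̈ = (θ̇'−θ̇)/dt = (1.278032421−1.208158213)/0.022135 = 3.156730
  sinθ=0.317378, cosθ=0.948299
  F = (M+m)·ẍ + m·l·cosθ·θ̈ − m·l·sinθ·θ̇² = -0.564055 + 0.392590 − 0.060755 = -0.232219
step 7→8:
  ẍ = (ẋ'−ẋ)/dt = (-0.369649342−-0.321914418)/0.022135 = -2.156536
  θ̈ = (θ̇'−θ̇)/dt = (1.387551335−1.278032421)/0.022135 = 4.947771
  sinθ=0.342622, cosθ=0.939473
  F = (M+m)·ẍ + m·l·cosθ·θ̈ − m·l·sinθ·θ̇² = -3.565039 + 0.609609 − 0.073393 = -3.028823

F_0 = -13.443490 N
F_1 = 10.160391 N
F_2 = -5.644214 N
F_3 = 3.896150 N
F_4 = 10.806316 N
F_5 = -6.090599 N
F_6 = -0.232219 N
F_7 = -3.028823 N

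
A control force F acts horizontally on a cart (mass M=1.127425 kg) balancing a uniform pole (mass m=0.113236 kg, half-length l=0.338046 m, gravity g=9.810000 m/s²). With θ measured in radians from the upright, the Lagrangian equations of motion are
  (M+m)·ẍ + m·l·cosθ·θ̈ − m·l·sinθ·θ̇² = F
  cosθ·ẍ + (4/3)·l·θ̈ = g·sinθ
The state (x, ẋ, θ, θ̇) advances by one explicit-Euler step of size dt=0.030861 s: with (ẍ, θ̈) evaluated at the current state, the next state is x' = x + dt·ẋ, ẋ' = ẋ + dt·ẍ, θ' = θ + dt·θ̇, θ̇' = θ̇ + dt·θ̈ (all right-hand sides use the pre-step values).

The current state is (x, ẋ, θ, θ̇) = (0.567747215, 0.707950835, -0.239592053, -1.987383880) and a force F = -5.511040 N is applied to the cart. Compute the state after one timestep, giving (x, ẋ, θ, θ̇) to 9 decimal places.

sinθ=-0.237306352, cosθ=0.971434864
temp = (F + m·l·θ̇²·sinθ)/(M+m) = (-5.511040 + -0.035878412)/1.240661 = -4.470938001
θ̈ = (g·sinθ − cosθ·temp)/(l·(4/3 − m·cos²θ/(M+m))) = 4.779870232
ẍ = temp − m·l·θ̈·cosθ/(M+m) = -4.614201972
Euler: x'=0.567747215+0.030861·0.707950835=0.589595286, ẋ'=0.707950835+0.030861·-4.614201972=0.565551948
       θ'=-0.239592053+0.030861·-1.987383880=-0.300924707, θ̇'=-1.987383880+0.030861·4.779870232=-1.839872305

(0.589595286, 0.565551948, -0.300924707, -1.839872305)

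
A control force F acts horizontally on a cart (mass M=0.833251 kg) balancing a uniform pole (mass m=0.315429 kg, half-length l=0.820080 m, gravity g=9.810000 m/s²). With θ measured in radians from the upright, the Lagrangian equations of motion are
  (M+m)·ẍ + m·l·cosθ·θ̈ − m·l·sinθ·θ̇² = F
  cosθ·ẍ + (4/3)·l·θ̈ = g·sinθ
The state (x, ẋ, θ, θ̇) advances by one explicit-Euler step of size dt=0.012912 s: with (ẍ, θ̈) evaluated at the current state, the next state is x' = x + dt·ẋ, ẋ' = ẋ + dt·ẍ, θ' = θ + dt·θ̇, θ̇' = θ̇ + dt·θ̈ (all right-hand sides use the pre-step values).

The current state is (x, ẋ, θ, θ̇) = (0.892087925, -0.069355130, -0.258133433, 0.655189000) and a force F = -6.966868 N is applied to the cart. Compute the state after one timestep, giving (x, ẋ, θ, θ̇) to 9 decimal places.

(0.891192412, -0.158760951, -0.249673633, 0.704673775)

sinθ=-0.255276273, cosθ=0.966868152
temp = (F + m·l·θ̇²·sinθ)/(M+m) = (-6.966868 + -0.028346633)/1.148680 = -6.089785348
θ̈ = (g·sinθ − cosθ·temp)/(l·(4/3 − m·cos²θ/(M+m))) = 3.832464022
ẍ = temp − m·l·θ̈·cosθ/(M+m) = -6.924242655
Euler: x'=0.892087925+0.012912·-0.069355130=0.891192412, ẋ'=-0.069355130+0.012912·-6.924242655=-0.158760951
       θ'=-0.258133433+0.012912·0.655189000=-0.249673633, θ̇'=0.655189000+0.012912·3.832464022=0.704673775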